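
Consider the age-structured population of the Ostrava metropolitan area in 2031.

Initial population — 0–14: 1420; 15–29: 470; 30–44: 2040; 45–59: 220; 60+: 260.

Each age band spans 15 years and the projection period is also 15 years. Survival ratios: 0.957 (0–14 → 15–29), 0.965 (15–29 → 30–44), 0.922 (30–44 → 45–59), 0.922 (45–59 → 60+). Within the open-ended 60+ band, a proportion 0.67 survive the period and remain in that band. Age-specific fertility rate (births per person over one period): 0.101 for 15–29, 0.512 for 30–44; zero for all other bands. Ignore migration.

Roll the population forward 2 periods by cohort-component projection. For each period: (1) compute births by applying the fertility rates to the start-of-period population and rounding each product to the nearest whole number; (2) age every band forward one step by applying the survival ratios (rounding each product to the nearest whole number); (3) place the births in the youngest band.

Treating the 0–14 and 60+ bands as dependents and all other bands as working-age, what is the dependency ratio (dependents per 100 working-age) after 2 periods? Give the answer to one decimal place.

Numbering the groups 1..5 from youngest to oldest:
Period 1.
Births: 470 * 0.101 = 47  |  2040 * 0.512 = 1044 — total 1091
Group 2: 1420 * 0.957 = 1359
Group 3: 470 * 0.965 = 454
Group 4: 2040 * 0.922 = 1881
Group 5: 220 * 0.922 + 260 * 0.67 = 203 + 174 = 377
Population now: 0–14=1091, 15–29=1359, 30–44=454, 45–59=1881, 60+=377
Period 2.
Births: 1359 * 0.101 = 137  |  454 * 0.512 = 232 — total 369
Group 2: 1091 * 0.957 = 1044
Group 3: 1359 * 0.965 = 1311
Group 4: 454 * 0.922 = 419
Group 5: 1881 * 0.922 + 377 * 0.67 = 1734 + 253 = 1987
Population now: 0–14=369, 15–29=1044, 30–44=1311, 45–59=419, 60+=1987
Dependents (band 0–14 + band 60+) = 369 + 1987 = 2356; working-age = 2774; ratio = 2356/2774 × 100 = 84.9

84.9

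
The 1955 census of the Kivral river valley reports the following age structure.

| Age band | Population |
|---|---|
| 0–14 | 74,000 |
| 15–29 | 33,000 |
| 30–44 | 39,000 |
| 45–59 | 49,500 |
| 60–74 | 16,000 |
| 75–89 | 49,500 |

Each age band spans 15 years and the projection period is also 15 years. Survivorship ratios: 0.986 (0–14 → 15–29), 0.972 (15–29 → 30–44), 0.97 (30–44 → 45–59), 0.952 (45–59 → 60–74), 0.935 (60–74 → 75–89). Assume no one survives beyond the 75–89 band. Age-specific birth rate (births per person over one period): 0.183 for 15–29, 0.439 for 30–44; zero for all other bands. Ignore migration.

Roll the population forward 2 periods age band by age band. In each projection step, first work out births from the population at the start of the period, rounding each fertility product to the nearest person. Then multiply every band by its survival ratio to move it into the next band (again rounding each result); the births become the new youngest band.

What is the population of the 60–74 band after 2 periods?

Let group 1 be 0–14 through group 6 = 75–89.
[period 1]
Births: 33000 * 0.183 = 6039 ; 39000 * 0.439 = 17121 ⇒ total 23160
Group 2: 74000 * 0.986 = 72964
Group 3: 33000 * 0.972 = 32076
Group 4: 39000 * 0.97 = 37830
Group 5: 49500 * 0.952 = 47124
Group 6: 16000 * 0.935 = 14960
Population now: 0–14=23160, 15–29=72964, 30–44=32076, 45–59=37830, 60–74=47124, 75–89=14960
[period 2]
Births: 72964 * 0.183 = 13352 ; 32076 * 0.439 = 14081 ⇒ total 27433
Group 2: 23160 * 0.986 = 22836
Group 3: 72964 * 0.972 = 70921
Group 4: 32076 * 0.97 = 31114
Group 5: 37830 * 0.952 = 36014
Group 6: 47124 * 0.935 = 44061
Population now: 0–14=27433, 15–29=22836, 30–44=70921, 45–59=31114, 60–74=36014, 75–89=44061

36014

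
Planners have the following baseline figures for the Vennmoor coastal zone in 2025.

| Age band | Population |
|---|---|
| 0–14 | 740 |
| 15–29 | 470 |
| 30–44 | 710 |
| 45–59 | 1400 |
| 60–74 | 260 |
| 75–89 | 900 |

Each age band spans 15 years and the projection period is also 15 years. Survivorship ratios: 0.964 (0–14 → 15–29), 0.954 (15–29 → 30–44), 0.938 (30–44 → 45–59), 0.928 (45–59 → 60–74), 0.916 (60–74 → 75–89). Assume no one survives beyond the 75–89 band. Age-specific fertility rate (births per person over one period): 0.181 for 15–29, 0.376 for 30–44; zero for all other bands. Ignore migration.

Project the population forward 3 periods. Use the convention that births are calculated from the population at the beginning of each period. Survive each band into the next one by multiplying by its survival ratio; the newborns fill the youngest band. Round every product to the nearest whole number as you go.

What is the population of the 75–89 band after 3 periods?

566

Call the groups 1 to 6, youngest first.
After projecting period 1:
Births: 470 * 0.181 = 85, 710 * 0.376 = 267 — total 352
Group 2: 740 * 0.964 = 713
Group 3: 470 * 0.954 = 448
Group 4: 710 * 0.938 = 666
Group 5: 1400 * 0.928 = 1299
Group 6: 260 * 0.916 = 238
→ [352, 713, 448, 666, 1299, 238]
After projecting period 2:
Births: 713 * 0.181 = 129, 448 * 0.376 = 168 — total 297
Group 2: 352 * 0.964 = 339
Group 3: 713 * 0.954 = 680
Group 4: 448 * 0.938 = 420
Group 5: 666 * 0.928 = 618
Group 6: 1299 * 0.916 = 1190
→ [297, 339, 680, 420, 618, 1190]
After projecting period 3:
Births: 339 * 0.181 = 61, 680 * 0.376 = 256 — total 317
Group 2: 297 * 0.964 = 286
Group 3: 339 * 0.954 = 323
Group 4: 680 * 0.938 = 638
Group 5: 420 * 0.928 = 390
Group 6: 618 * 0.916 = 566
→ [317, 286, 323, 638, 390, 566]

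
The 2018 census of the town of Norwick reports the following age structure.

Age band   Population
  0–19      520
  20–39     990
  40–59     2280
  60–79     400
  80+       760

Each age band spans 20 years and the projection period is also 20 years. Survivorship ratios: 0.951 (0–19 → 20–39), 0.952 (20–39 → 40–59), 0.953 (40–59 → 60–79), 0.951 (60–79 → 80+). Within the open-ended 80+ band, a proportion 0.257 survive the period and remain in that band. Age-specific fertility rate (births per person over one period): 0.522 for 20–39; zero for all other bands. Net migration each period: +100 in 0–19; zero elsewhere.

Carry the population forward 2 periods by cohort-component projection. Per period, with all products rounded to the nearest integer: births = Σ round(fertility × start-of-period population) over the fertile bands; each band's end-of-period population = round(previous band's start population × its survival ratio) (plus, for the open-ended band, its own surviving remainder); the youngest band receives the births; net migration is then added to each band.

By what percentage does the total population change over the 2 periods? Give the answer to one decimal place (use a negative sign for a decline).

-8.5

Period 1.
Births: 990 * 0.522 = 517
20–39: 520 * 0.951 = 495
40–59: 990 * 0.952 = 942
60–79: 2280 * 0.953 = 2173
80+: 400 * 0.951 + 760 * 0.257 = 380 + 195 = 575
Net migration: 0–19 + 100 → 617
→ [617, 495, 942, 2173, 575]
Period 2.
Births: 495 * 0.522 = 258
20–39: 617 * 0.951 = 587
40–59: 495 * 0.952 = 471
60–79: 942 * 0.953 = 898
80+: 2173 * 0.951 + 575 * 0.257 = 2067 + 148 = 2215
Net migration: 0–19 + 100 → 358
→ [358, 587, 471, 898, 2215]
Total: 4950 → 4529; change = -421; percentage change = -8.5%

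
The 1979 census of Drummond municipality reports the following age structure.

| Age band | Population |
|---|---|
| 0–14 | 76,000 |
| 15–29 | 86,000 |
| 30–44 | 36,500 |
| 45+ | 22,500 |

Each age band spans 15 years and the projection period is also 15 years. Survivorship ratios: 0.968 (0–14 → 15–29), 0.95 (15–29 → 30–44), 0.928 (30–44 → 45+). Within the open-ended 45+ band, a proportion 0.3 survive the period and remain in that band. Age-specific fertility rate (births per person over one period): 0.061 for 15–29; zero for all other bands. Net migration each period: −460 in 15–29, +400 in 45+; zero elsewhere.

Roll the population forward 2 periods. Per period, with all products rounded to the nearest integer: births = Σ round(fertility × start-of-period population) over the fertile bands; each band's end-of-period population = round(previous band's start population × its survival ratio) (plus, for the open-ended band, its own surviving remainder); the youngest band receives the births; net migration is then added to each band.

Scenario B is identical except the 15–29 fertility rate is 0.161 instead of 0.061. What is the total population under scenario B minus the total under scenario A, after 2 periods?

Call the bands 1 to 4, youngest first.
[period 1]
Births: 86000 * 0.061 = 5246
Band 2: 76000 * 0.968 = 73568
Band 3: 86000 * 0.95 = 81700
Band 4: 36500 * 0.928 + 22500 * 0.3 = 33872 + 6750 = 40622
Net migration: Band 2 − 460 → 73108; Band 4 + 400 → 41022
Giving 5246 / 73108 / 81700 / 41022.
[period 2]
Births: 73108 * 0.061 = 4460
Band 2: 5246 * 0.968 = 5078
Band 3: 73108 * 0.95 = 69453
Band 4: 81700 * 0.928 + 41022 * 0.3 = 75818 + 12307 = 88125
Net migration: Band 2 − 460 → 4618; Band 4 + 400 → 88525
Giving 4460 / 4618 / 69453 / 88525.
Scenario A total after 2 periods: 167056
Scenario B projection —
[period 1]
Births: 86000 * 0.161 = 13846
Band 2: 76000 * 0.968 = 73568
Band 3: 86000 * 0.95 = 81700
Band 4: 36500 * 0.928 + 22500 * 0.3 = 33872 + 6750 = 40622
Net migration: Band 2 − 460 → 73108; Band 4 + 400 → 41022
Giving 13846 / 73108 / 81700 / 41022.
[period 2]
Births: 73108 * 0.161 = 11770
Band 2: 13846 * 0.968 = 13403
Band 3: 73108 * 0.95 = 69453
Band 4: 81700 * 0.928 + 41022 * 0.3 = 75818 + 12307 = 88125
Net migration: Band 2 − 460 → 12943; Band 4 + 400 → 88525
Giving 11770 / 12943 / 69453 / 88525.
Scenario B total after 2 periods: 182691
Difference B − A = 182691 − 167056 = 15635

15635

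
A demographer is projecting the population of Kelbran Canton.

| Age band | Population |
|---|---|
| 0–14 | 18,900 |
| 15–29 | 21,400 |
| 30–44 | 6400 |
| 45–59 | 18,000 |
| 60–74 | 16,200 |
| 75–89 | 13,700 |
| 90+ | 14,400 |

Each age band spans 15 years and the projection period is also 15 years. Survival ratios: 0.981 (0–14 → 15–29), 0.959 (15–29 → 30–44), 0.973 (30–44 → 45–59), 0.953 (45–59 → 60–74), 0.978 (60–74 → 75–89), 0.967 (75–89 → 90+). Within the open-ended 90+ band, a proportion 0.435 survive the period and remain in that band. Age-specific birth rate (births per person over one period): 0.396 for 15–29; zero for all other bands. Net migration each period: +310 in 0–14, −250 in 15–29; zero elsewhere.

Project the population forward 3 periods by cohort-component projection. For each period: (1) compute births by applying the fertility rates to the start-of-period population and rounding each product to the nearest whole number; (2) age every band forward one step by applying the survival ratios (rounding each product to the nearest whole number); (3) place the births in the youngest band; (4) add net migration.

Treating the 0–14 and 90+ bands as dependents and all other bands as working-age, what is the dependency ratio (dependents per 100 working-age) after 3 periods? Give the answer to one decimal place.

(Bands numbered youngest = 1 to oldest = 7.)
Period 1:
Births: 21400 × 0.396 = 8474
Band 2: 18900 × 0.981 = 18541
Band 3: 21400 × 0.959 = 20523
Band 4: 6400 × 0.973 = 6227
Band 5: 18000 × 0.953 = 17154
Band 6: 16200 × 0.978 = 15844
Band 7: 13700 × 0.967 + 14400 × 0.435 = 13248 + 6264 = 19512
Net migration: Band 1 + 310 → 8784; Band 2 − 250 → 18291
Giving 8784 / 18291 / 20523 / 6227 / 17154 / 15844 / 19512.
Period 2:
Births: 18291 × 0.396 = 7243
Band 2: 8784 × 0.981 = 8617
Band 3: 18291 × 0.959 = 17541
Band 4: 20523 × 0.973 = 19969
Band 5: 6227 × 0.953 = 5934
Band 6: 17154 × 0.978 = 16777
Band 7: 15844 × 0.967 + 19512 × 0.435 = 15321 + 8488 = 23809
Net migration: Band 1 + 310 → 7553; Band 2 − 250 → 8367
Giving 7553 / 8367 / 17541 / 19969 / 5934 / 16777 / 23809.
Period 3:
Births: 8367 × 0.396 = 3313
Band 2: 7553 × 0.981 = 7409
Band 3: 8367 × 0.959 = 8024
Band 4: 17541 × 0.973 = 17067
Band 5: 19969 × 0.953 = 19030
Band 6: 5934 × 0.978 = 5803
Band 7: 16777 × 0.967 + 23809 × 0.435 = 16223 + 10357 = 26580
Net migration: Band 1 + 310 → 3623; Band 2 − 250 → 7159
Giving 3623 / 7159 / 8024 / 17067 / 19030 / 5803 / 26580.
Dependents (band 0–14 + band 90+) = 3623 + 26580 = 30203; working-age = 57083; ratio = 30203/57083 × 100 = 52.9

52.9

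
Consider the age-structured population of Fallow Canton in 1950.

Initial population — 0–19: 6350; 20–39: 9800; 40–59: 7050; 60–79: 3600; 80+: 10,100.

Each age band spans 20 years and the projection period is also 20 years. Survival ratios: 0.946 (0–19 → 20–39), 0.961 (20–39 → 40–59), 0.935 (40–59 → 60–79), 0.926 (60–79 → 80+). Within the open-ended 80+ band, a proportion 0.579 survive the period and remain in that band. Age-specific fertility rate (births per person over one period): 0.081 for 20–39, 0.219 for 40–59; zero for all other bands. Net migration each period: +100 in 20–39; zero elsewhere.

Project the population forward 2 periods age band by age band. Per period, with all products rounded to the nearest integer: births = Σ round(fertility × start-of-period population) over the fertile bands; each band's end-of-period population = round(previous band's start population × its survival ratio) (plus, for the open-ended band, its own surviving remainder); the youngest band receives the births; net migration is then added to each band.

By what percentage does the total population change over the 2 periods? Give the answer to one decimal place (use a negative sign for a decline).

-16.1

Call the bands 1 to 5, youngest first.
After projecting period 1:
Births: 9800 × 0.081 = 794  |  7050 × 0.219 = 1544 → total 2338
Band 2: 6350 × 0.946 = 6007
Band 3: 9800 × 0.961 = 9418
Band 4: 7050 × 0.935 = 6592
Band 5: 3600 × 0.926 + 10100 × 0.579 = 3334 + 5848 = 9182
Net migration: Band 2 + 100 → 6107
Population now: 0–19=2338, 20–39=6107, 40–59=9418, 60–79=6592, 80+=9182
After projecting period 2:
Births: 6107 × 0.081 = 495  |  9418 × 0.219 = 2063 → total 2558
Band 2: 2338 × 0.946 = 2212
Band 3: 6107 × 0.961 = 5869
Band 4: 9418 × 0.935 = 8806
Band 5: 6592 × 0.926 + 9182 × 0.579 = 6104 + 5316 = 11420
Net migration: Band 2 + 100 → 2312
Population now: 0–19=2558, 20–39=2312, 40–59=5869, 60–79=8806, 80+=11420
Total: 36900 → 30965; change = -5935; percentage change = -16.1%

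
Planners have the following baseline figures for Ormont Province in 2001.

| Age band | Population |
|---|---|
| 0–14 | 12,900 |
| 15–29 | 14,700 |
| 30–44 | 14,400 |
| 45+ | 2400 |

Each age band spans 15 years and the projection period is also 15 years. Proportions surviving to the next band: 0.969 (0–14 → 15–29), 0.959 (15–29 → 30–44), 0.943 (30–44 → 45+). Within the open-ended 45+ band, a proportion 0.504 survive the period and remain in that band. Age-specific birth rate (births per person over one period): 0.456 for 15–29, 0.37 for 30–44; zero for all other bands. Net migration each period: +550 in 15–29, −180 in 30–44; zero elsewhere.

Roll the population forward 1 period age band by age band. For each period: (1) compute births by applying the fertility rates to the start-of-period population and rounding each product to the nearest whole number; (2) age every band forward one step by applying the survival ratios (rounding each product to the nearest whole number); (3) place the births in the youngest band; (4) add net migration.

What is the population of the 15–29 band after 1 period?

(Bands numbered youngest = 1 to oldest = 4.)
After projecting period 1:
Births: 14700 × 0.456 = 6703 ; 14400 × 0.37 = 5328 — total 12031
Band 2: 12900 × 0.969 = 12500
Band 3: 14700 × 0.959 = 14097
Band 4: 14400 × 0.943 + 2400 × 0.504 = 13579 + 1210 = 14789
Net migration: Band 2 + 550 → 13050; Band 3 − 180 → 13917
Giving 12031 / 13050 / 13917 / 14789.

13050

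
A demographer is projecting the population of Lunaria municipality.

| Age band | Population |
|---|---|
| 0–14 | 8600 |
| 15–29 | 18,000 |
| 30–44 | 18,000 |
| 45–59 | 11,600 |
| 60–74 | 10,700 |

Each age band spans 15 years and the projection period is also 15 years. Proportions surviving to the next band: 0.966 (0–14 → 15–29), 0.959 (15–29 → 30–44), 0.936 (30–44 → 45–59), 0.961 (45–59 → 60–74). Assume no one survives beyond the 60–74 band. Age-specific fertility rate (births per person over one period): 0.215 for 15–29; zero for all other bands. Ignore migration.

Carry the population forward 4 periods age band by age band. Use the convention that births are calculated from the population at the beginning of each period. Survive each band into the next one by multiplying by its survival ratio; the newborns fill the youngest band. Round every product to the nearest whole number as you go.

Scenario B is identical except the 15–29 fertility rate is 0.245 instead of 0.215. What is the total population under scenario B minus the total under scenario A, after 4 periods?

[period 1]
Births: 18000 × 0.215 = 3870
15–29: 8600 × 0.966 = 8308
30–44: 18000 × 0.959 = 17262
45–59: 18000 × 0.936 = 16848
60–74: 11600 × 0.961 = 11148
End of period: [3870, 8308, 17262, 16848, 11148]
[period 2]
Births: 8308 × 0.215 = 1786
15–29: 3870 × 0.966 = 3738
30–44: 8308 × 0.959 = 7967
45–59: 17262 × 0.936 = 16157
60–74: 16848 × 0.961 = 16191
End of period: [1786, 3738, 7967, 16157, 16191]
[period 3]
Births: 3738 × 0.215 = 804
15–29: 1786 × 0.966 = 1725
30–44: 3738 × 0.959 = 3585
45–59: 7967 × 0.936 = 7457
60–74: 16157 × 0.961 = 15527
End of period: [804, 1725, 3585, 7457, 15527]
[period 4]
Births: 1725 × 0.215 = 371
15–29: 804 × 0.966 = 777
30–44: 1725 × 0.959 = 1654
45–59: 3585 × 0.936 = 3356
60–74: 7457 × 0.961 = 7166
End of period: [371, 777, 1654, 3356, 7166]
Scenario A total after 4 periods: 13324
Scenario B projection —
[period 1]
Births: 18000 × 0.245 = 4410
15–29: 8600 × 0.966 = 8308
30–44: 18000 × 0.959 = 17262
45–59: 18000 × 0.936 = 16848
60–74: 11600 × 0.961 = 11148
End of period: [4410, 8308, 17262, 16848, 11148]
[period 2]
Births: 8308 × 0.245 = 2035
15–29: 4410 × 0.966 = 4260
30–44: 8308 × 0.959 = 7967
45–59: 17262 × 0.936 = 16157
60–74: 16848 × 0.961 = 16191
End of period: [2035, 4260, 7967, 16157, 16191]
[period 3]
Births: 4260 × 0.245 = 1044
15–29: 2035 × 0.966 = 1966
30–44: 4260 × 0.959 = 4085
45–59: 7967 × 0.936 = 7457
60–74: 16157 × 0.961 = 15527
End of period: [1044, 1966, 4085, 7457, 15527]
[period 4]
Births: 1966 × 0.245 = 482
15–29: 1044 × 0.966 = 1009
30–44: 1966 × 0.959 = 1885
45–59: 4085 × 0.936 = 3824
60–74: 7457 × 0.961 = 7166
End of period: [482, 1009, 1885, 3824, 7166]
Scenario B total after 4 periods: 14366
Difference B − A = 14366 − 13324 = 1042

1042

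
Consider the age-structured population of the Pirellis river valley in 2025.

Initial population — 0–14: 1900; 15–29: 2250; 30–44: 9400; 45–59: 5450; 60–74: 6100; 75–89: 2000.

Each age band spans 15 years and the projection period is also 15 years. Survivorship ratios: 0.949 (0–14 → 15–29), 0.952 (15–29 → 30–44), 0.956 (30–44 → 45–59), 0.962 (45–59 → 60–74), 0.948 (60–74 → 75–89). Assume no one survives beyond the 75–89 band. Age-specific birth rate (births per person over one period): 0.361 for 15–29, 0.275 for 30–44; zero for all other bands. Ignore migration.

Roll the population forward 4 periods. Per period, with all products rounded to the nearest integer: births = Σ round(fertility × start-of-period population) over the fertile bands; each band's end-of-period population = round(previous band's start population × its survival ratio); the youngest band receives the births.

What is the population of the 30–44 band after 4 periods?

[period 1]
Births: 2250 × 0.361 = 812 ; 9400 × 0.275 = 2585 — total 3397
15–29: 1900 × 0.949 = 1803
30–44: 2250 × 0.952 = 2142
45–59: 9400 × 0.956 = 8986
60–74: 5450 × 0.962 = 5243
75–89: 6100 × 0.948 = 5783
End of period: [3397, 1803, 2142, 8986, 5243, 5783]
[period 2]
Births: 1803 × 0.361 = 651 ; 2142 × 0.275 = 589 — total 1240
15–29: 3397 × 0.949 = 3224
30–44: 1803 × 0.952 = 1716
45–59: 2142 × 0.956 = 2048
60–74: 8986 × 0.962 = 8645
75–89: 5243 × 0.948 = 4970
End of period: [1240, 3224, 1716, 2048, 8645, 4970]
[period 3]
Births: 3224 × 0.361 = 1164 ; 1716 × 0.275 = 472 — total 1636
15–29: 1240 × 0.949 = 1177
30–44: 3224 × 0.952 = 3069
45–59: 1716 × 0.956 = 1640
60–74: 2048 × 0.962 = 1970
75–89: 8645 × 0.948 = 8195
End of period: [1636, 1177, 3069, 1640, 1970, 8195]
[period 4]
Births: 1177 × 0.361 = 425 ; 3069 × 0.275 = 844 — total 1269
15–29: 1636 × 0.949 = 1553
30–44: 1177 × 0.952 = 1121
45–59: 3069 × 0.956 = 2934
60–74: 1640 × 0.962 = 1578
75–89: 1970 × 0.948 = 1868
End of period: [1269, 1553, 1121, 2934, 1578, 1868]

1121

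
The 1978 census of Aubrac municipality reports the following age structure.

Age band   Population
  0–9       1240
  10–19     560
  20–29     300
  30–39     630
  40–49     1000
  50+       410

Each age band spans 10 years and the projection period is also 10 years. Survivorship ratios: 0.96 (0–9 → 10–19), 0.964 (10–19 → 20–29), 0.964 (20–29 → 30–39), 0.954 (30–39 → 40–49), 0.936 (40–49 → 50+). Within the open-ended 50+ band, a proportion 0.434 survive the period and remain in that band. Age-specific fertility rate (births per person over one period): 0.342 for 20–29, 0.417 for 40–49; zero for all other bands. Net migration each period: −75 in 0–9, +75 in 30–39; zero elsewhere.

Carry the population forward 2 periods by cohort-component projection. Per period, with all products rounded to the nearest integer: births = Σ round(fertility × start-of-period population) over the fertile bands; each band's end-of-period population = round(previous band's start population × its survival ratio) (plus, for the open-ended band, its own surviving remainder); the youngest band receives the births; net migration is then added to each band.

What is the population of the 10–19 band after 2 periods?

427

Call the bands 1 to 6, youngest first.
Period 1:
Births: 300 * 0.342 = 103 ; 1000 * 0.417 = 417 — total 520
Band 2: 1240 * 0.96 = 1190
Band 3: 560 * 0.964 = 540
Band 4: 300 * 0.964 = 289
Band 5: 630 * 0.954 = 601
Band 6: 1000 * 0.936 + 410 * 0.434 = 936 + 178 = 1114
Net migration: Band 1 − 75 → 445; Band 4 + 75 → 364
Population now: 0–9=445, 10–19=1190, 20–29=540, 30–39=364, 40–49=601, 50+=1114
Period 2:
Births: 540 * 0.342 = 185 ; 601 * 0.417 = 251 — total 436
Band 2: 445 * 0.96 = 427
Band 3: 1190 * 0.964 = 1147
Band 4: 540 * 0.964 = 521
Band 5: 364 * 0.954 = 347
Band 6: 601 * 0.936 + 1114 * 0.434 = 563 + 483 = 1046
Net migration: Band 1 − 75 → 361; Band 4 + 75 → 596
Population now: 0–9=361, 10–19=427, 20–29=1147, 30–39=596, 40–49=347, 50+=1046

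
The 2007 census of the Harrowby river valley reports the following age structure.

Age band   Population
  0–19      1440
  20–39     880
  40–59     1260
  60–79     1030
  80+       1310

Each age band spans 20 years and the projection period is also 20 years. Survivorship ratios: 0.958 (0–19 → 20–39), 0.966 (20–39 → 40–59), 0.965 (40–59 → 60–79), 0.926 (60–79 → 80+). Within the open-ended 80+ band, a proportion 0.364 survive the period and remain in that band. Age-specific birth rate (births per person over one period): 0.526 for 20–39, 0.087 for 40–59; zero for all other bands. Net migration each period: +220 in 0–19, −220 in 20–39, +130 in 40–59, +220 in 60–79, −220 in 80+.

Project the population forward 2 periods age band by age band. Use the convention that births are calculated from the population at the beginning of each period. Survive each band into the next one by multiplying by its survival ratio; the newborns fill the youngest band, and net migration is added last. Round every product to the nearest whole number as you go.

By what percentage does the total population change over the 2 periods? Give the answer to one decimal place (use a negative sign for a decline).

-8.4

After projecting period 1:
Births: 880 × 0.526 = 463  |  1260 × 0.087 = 110 ⇒ total 573
20–39: 1440 × 0.958 = 1380
40–59: 880 × 0.966 = 850
60–79: 1260 × 0.965 = 1216
80+: 1030 × 0.926 + 1310 × 0.364 = 954 + 477 = 1431
Net migration: 0–19 + 220 → 793; 20–39 − 220 → 1160; 40–59 + 130 → 980; 60–79 + 220 → 1436; 80+ − 220 → 1211
End of period: [793, 1160, 980, 1436, 1211]
After projecting period 2:
Births: 1160 × 0.526 = 610  |  980 × 0.087 = 85 ⇒ total 695
20–39: 793 × 0.958 = 760
40–59: 1160 × 0.966 = 1121
60–79: 980 × 0.965 = 946
80+: 1436 × 0.926 + 1211 × 0.364 = 1330 + 441 = 1771
Net migration: 0–19 + 220 → 915; 20–39 − 220 → 540; 40–59 + 130 → 1251; 60–79 + 220 → 1166; 80+ − 220 → 1551
End of period: [915, 540, 1251, 1166, 1551]
Total: 5920 → 5423; change = -497; percentage change = -8.4%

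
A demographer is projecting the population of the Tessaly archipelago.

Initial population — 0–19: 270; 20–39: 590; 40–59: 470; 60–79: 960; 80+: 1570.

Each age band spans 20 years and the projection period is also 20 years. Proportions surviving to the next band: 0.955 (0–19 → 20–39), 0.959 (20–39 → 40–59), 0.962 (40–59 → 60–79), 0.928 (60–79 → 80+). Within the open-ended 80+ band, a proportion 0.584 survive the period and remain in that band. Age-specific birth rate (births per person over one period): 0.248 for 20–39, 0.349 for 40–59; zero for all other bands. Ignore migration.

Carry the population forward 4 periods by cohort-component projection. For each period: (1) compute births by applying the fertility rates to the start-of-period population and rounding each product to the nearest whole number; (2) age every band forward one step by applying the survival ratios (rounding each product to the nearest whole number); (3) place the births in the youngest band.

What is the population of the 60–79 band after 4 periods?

Period 1.
Births: 590 × 0.248 = 146  |  470 × 0.349 = 164 → 310
20–39: 270 × 0.955 = 258
40–59: 590 × 0.959 = 566
60–79: 470 × 0.962 = 452
80+: 960 × 0.928 + 1570 × 0.584 = 891 + 917 = 1808
Giving 310 / 258 / 566 / 452 / 1808.
Period 2.
Births: 258 × 0.248 = 64  |  566 × 0.349 = 198 → 262
20–39: 310 × 0.955 = 296
40–59: 258 × 0.959 = 247
60–79: 566 × 0.962 = 544
80+: 452 × 0.928 + 1808 × 0.584 = 419 + 1056 = 1475
Giving 262 / 296 / 247 / 544 / 1475.
Period 3.
Births: 296 × 0.248 = 73  |  247 × 0.349 = 86 → 159
20–39: 262 × 0.955 = 250
40–59: 296 × 0.959 = 284
60–79: 247 × 0.962 = 238
80+: 544 × 0.928 + 1475 × 0.584 = 505 + 861 = 1366
Giving 159 / 250 / 284 / 238 / 1366.
Period 4.
Births: 250 × 0.248 = 62  |  284 × 0.349 = 99 → 161
20–39: 159 × 0.955 = 152
40–59: 250 × 0.959 = 240
60–79: 284 × 0.962 = 273
80+: 238 × 0.928 + 1366 × 0.584 = 221 + 798 = 1019
Giving 161 / 152 / 240 / 273 / 1019.

273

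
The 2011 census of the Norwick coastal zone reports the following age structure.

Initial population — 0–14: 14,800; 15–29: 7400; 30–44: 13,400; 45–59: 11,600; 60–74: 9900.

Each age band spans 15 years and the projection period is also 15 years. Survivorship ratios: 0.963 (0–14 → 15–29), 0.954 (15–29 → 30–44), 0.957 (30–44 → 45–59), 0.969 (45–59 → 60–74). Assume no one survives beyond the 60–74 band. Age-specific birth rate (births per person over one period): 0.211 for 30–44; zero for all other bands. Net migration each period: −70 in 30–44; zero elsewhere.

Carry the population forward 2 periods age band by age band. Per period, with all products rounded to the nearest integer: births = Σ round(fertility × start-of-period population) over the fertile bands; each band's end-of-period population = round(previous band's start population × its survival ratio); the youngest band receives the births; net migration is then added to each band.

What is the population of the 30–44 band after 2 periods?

Let group 1 be 0–14 through group 5 = 60–74.
— Period 1 —
Births: 13400 × 0.211 = 2827
Group 2: 14800 × 0.963 = 14252
Group 3: 7400 × 0.954 = 7060
Group 4: 13400 × 0.957 = 12824
Group 5: 11600 × 0.969 = 11240
Net migration: Group 3 − 70 → 6990
→ [2827, 14252, 6990, 12824, 11240]
— Period 2 —
Births: 6990 × 0.211 = 1475
Group 2: 2827 × 0.963 = 2722
Group 3: 14252 × 0.954 = 13596
Group 4: 6990 × 0.957 = 6689
Group 5: 12824 × 0.969 = 12426
Net migration: Group 3 − 70 → 13526
→ [1475, 2722, 13526, 6689, 12426]

13526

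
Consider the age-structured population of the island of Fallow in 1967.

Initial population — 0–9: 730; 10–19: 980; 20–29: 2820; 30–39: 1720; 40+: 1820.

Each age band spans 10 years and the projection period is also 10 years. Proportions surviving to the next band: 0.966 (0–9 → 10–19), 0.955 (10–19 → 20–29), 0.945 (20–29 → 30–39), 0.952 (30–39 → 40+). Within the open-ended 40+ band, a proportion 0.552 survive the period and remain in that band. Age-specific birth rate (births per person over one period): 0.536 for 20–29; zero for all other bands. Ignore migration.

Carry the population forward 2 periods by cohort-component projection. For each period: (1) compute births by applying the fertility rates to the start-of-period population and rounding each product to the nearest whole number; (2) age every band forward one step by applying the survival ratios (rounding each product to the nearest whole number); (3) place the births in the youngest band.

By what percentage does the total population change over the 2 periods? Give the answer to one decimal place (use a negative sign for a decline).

Call the bands 1 to 5, youngest first.
[period 1]
Births: 2820 × 0.536 = 1512
Band 2: 730 × 0.966 = 705
Band 3: 980 × 0.955 = 936
Band 4: 2820 × 0.945 = 2665
Band 5: 1720 × 0.952 + 1820 × 0.552 = 1637 + 1005 = 2642
End of period: [1512, 705, 936, 2665, 2642]
[period 2]
Births: 936 × 0.536 = 502
Band 2: 1512 × 0.966 = 1461
Band 3: 705 × 0.955 = 673
Band 4: 936 × 0.945 = 885
Band 5: 2665 × 0.952 + 2642 × 0.552 = 2537 + 1458 = 3995
End of period: [502, 1461, 673, 885, 3995]
Total: 8070 → 7516; change = -554; percentage change = -6.9%

-6.9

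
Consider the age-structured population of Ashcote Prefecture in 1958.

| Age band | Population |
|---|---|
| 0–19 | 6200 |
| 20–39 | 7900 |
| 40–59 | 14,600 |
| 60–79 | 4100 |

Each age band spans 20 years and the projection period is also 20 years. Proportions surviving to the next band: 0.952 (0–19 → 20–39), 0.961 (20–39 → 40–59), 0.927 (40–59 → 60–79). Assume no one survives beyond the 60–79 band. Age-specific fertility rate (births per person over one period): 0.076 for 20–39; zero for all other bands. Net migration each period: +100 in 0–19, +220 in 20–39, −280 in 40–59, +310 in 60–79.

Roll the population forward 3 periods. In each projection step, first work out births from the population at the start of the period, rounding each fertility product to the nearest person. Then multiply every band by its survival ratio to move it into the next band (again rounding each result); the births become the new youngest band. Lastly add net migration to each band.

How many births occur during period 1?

[period 1]
Births: 7900 * 0.076 = 600
20–39: 6200 * 0.952 = 5902
40–59: 7900 * 0.961 = 7592
60–79: 14600 * 0.927 = 13534
Net migration: 0–19 + 100 → 700; 20–39 + 220 → 6122; 40–59 − 280 → 7312; 60–79 + 310 → 13844
→ [700, 6122, 7312, 13844]

600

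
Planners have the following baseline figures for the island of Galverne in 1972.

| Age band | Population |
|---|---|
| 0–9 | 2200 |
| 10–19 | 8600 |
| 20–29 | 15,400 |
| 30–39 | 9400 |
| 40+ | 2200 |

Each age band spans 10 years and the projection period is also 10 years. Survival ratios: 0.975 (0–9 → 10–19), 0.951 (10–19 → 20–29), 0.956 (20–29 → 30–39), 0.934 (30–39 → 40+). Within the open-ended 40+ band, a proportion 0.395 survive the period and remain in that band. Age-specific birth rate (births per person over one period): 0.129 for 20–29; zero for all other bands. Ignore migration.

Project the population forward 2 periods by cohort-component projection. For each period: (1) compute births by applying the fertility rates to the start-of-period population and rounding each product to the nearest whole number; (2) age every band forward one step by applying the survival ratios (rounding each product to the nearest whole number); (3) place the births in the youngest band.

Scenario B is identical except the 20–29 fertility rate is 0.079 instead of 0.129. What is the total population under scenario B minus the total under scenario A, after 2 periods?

Call the bands 1 to 5, youngest first.
Period 1.
Births: 15400 * 0.129 = 1987
Band 2: 2200 * 0.975 = 2145
Band 3: 8600 * 0.951 = 8179
Band 4: 15400 * 0.956 = 14722
Band 5: 9400 * 0.934 + 2200 * 0.395 = 8780 + 869 = 9649
Population now: 0–9=1987, 10–19=2145, 20–29=8179, 30–39=14722, 40+=9649
Period 2.
Births: 8179 * 0.129 = 1055
Band 2: 1987 * 0.975 = 1937
Band 3: 2145 * 0.951 = 2040
Band 4: 8179 * 0.956 = 7819
Band 5: 14722 * 0.934 + 9649 * 0.395 = 13750 + 3811 = 17561
Population now: 0–9=1055, 10–19=1937, 20–29=2040, 30–39=7819, 40+=17561
Scenario A total after 2 periods: 30412
Scenario B projection —
Period 1.
Births: 15400 * 0.079 = 1217
Band 2: 2200 * 0.975 = 2145
Band 3: 8600 * 0.951 = 8179
Band 4: 15400 * 0.956 = 14722
Band 5: 9400 * 0.934 + 2200 * 0.395 = 8780 + 869 = 9649
Population now: 0–9=1217, 10–19=2145, 20–29=8179, 30–39=14722, 40+=9649
Period 2.
Births: 8179 * 0.079 = 646
Band 2: 1217 * 0.975 = 1187
Band 3: 2145 * 0.951 = 2040
Band 4: 8179 * 0.956 = 7819
Band 5: 14722 * 0.934 + 9649 * 0.395 = 13750 + 3811 = 17561
Population now: 0–9=646, 10–19=1187, 20–29=2040, 30–39=7819, 40+=17561
Scenario B total after 2 periods: 29253
Difference B − A = 29253 − 30412 = -1159

-1159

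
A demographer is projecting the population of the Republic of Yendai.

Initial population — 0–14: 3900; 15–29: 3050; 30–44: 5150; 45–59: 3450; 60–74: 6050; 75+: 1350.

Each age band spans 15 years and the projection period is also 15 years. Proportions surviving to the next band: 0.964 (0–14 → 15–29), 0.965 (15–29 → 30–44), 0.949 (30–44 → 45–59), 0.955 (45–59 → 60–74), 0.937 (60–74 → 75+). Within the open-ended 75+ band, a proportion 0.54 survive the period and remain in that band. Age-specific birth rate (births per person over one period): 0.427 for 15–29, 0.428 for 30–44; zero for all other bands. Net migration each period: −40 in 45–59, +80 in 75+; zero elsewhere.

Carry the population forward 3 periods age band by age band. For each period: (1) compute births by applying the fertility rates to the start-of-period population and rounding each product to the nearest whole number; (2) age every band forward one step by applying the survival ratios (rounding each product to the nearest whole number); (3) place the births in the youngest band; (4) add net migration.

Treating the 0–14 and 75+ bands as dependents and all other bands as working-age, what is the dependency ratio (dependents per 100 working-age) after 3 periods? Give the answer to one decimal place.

— Period 1 —
Births: 3050 × 0.427 = 1302, 5150 × 0.428 = 2204 → 3506
15–29: 3900 × 0.964 = 3760
30–44: 3050 × 0.965 = 2943
45–59: 5150 × 0.949 = 4887
60–74: 3450 × 0.955 = 3295
75+: 6050 × 0.937 + 1350 × 0.54 = 5669 + 729 = 6398
Net migration: 45–59 − 40 → 4847; 75+ + 80 → 6478
Population now: 0–14=3506, 15–29=3760, 30–44=2943, 45–59=4847, 60–74=3295, 75+=6478
— Period 2 —
Births: 3760 × 0.427 = 1606, 2943 × 0.428 = 1260 → 2866
15–29: 3506 × 0.964 = 3380
30–44: 3760 × 0.965 = 3628
45–59: 2943 × 0.949 = 2793
60–74: 4847 × 0.955 = 4629
75+: 3295 × 0.937 + 6478 × 0.54 = 3087 + 3498 = 6585
Net migration: 45–59 − 40 → 2753; 75+ + 80 → 6665
Population now: 0–14=2866, 15–29=3380, 30–44=3628, 45–59=2753, 60–74=4629, 75+=6665
— Period 3 —
Births: 3380 × 0.427 = 1443, 3628 × 0.428 = 1553 → 2996
15–29: 2866 × 0.964 = 2763
30–44: 3380 × 0.965 = 3262
45–59: 3628 × 0.949 = 3443
60–74: 2753 × 0.955 = 2629
75+: 4629 × 0.937 + 6665 × 0.54 = 4337 + 3599 = 7936
Net migration: 45–59 − 40 → 3403; 75+ + 80 → 8016
Population now: 0–14=2996, 15–29=2763, 30–44=3262, 45–59=3403, 60–74=2629, 75+=8016
Dependents (band 0–14 + band 75+) = 2996 + 8016 = 11012; working-age = 12057; ratio = 11012/12057 × 100 = 91.3

91.3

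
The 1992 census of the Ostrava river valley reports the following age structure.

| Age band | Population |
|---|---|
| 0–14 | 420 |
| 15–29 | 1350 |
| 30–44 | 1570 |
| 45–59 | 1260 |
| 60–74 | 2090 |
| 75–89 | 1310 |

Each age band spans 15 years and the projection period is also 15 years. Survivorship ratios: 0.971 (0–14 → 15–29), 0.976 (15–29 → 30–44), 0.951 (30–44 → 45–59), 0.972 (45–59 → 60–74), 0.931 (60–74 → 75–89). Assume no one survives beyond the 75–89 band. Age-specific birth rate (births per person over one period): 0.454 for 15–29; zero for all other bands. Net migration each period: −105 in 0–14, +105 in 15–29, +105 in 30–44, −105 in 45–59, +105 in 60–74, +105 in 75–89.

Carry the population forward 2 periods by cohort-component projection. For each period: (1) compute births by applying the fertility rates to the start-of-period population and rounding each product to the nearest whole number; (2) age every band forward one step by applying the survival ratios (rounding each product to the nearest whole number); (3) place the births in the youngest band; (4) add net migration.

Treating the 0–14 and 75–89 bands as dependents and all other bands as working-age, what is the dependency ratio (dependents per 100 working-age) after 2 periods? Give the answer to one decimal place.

Numbering the bands 1..6 from youngest to oldest:
After projecting period 1:
Births: 1350 × 0.454 = 613
Band 2: 420 × 0.971 = 408
Band 3: 1350 × 0.976 = 1318
Band 4: 1570 × 0.951 = 1493
Band 5: 1260 × 0.972 = 1225
Band 6: 2090 × 0.931 = 1946
Net migration: Band 1 − 105 → 508; Band 2 + 105 → 513; Band 3 + 105 → 1423; Band 4 − 105 → 1388; Band 5 + 105 → 1330; Band 6 + 105 → 2051
→ [508, 513, 1423, 1388, 1330, 2051]
After projecting period 2:
Births: 513 × 0.454 = 233
Band 2: 508 × 0.971 = 493
Band 3: 513 × 0.976 = 501
Band 4: 1423 × 0.951 = 1353
Band 5: 1388 × 0.972 = 1349
Band 6: 1330 × 0.931 = 1238
Net migration: Band 1 − 105 → 128; Band 2 + 105 → 598; Band 3 + 105 → 606; Band 4 − 105 → 1248; Band 5 + 105 → 1454; Band 6 + 105 → 1343
→ [128, 598, 606, 1248, 1454, 1343]
Dependents (band 0–14 + band 75–89) = 128 + 1343 = 1471; working-age = 3906; ratio = 1471/3906 × 100 = 37.7

37.7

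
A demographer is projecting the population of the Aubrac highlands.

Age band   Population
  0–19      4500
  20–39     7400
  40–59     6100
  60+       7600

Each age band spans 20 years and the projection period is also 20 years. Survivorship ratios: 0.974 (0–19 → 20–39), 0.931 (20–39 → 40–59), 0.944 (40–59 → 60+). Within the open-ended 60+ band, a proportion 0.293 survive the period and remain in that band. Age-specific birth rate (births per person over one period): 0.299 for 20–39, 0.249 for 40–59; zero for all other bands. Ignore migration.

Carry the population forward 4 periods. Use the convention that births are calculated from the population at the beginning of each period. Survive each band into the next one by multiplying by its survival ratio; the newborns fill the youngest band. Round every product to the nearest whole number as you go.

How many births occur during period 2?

[period 1]
Births: 7400 × 0.299 = 2213  |  6100 × 0.249 = 1519 — total 3732
20–39: 4500 × 0.974 = 4383
40–59: 7400 × 0.931 = 6889
60+: 6100 × 0.944 + 7600 × 0.293 = 5758 + 2227 = 7985
Giving 3732 / 4383 / 6889 / 7985.
[period 2]
Births: 4383 × 0.299 = 1311  |  6889 × 0.249 = 1715 — total 3026
20–39: 3732 × 0.974 = 3635
40–59: 4383 × 0.931 = 4081
60+: 6889 × 0.944 + 7985 × 0.293 = 6503 + 2340 = 8843
Giving 3026 / 3635 / 4081 / 8843.

3026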